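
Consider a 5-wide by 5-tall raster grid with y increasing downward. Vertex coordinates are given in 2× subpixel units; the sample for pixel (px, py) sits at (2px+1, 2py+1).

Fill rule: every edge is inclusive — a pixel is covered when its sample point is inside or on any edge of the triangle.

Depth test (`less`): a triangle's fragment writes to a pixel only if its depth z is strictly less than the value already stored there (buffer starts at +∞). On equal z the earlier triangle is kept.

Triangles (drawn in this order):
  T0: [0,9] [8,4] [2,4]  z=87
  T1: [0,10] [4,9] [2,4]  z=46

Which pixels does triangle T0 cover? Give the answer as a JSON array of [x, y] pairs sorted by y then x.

T0:
  2·area = 30  (B↔C swapped to make it positive)
  edge (0, 9)→(2, 4): d=(2,-5) inclusive
  edge (2, 4)→(8, 4): d=(6,0) inclusive
  edge (8, 4)→(0, 9): d=(-8,5) inclusive
    (1,2)@(3, 5): e=[7,6,17] → X
    (2,2)@(5, 5): e=[17,6,7] → X
    (3,2)@(7, 5): e=[27,6,-3] → .
    (0,3)@(1, 7): e=[1,18,11] → X
    (2,3)@(5, 7): e=[21,18,-9] → .
    (0,4)@(1, 9): e=[5,30,-5] → .
    (1,4)@(3, 9): e=[15,30,-15] → .
  covered (4 px):
    . . . . .
    . . . . .
    . X X . .
    X X . . .
    . . . . .
T1:
  2·area = 22  (B↔C swapped to make it positive)
  edge (0, 10)→(2, 4): d=(2,-6) inclusive
  edge (2, 4)→(4, 9): d=(2,5) inclusive
  edge (4, 9)→(0, 10): d=(-4,1) inclusive
    (1,0)@(3, 1): e=[0,-11,33] → .  [on edge]
    (0,3)@(1, 7): e=[0,11,11] → X  [on edge]
    (1,3)@(3, 7): e=[12,1,9] → X
    (2,3)@(5, 7): e=[24,-9,7] → .
    (0,4)@(1, 9): e=[4,15,3] → X
    (2,4)@(5, 9): e=[28,-5,-1] → .
  covered (4 px):
    . . . . .
    . . . . .
    . . . . .
    X X . . .
    X X . . .

Answer: [[1,2],[2,2],[0,3],[1,3]]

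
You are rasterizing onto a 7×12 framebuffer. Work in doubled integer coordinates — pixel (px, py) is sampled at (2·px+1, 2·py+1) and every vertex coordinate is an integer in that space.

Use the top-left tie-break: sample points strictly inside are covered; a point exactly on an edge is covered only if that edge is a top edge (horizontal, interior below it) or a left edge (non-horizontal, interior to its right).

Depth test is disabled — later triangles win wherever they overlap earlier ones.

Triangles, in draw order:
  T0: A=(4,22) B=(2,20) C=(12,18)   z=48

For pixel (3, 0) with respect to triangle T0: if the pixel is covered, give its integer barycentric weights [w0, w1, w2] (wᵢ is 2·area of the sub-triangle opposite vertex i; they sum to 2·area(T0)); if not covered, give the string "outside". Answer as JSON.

T0:
  2·area = 24
  edge (4, 22)→(2, 20): d=(-2,-2) top-left  bias=+0
  edge (2, 20)→(12, 18): d=(10,-2) top-left  bias=+0
  edge (12, 18)→(4, 22): d=(-8,4) right/bottom  bias=-1
    (0,9)@(1, 19): e=[0,-12,36] → .  [on edge]
    (3,9)@(7, 19): e=[12,0,12] → X  [on edge]
    (4,9)@(9, 19): e=[16,4,4] → X
    (5,9)@(11, 19): e=[20,8,-4] → .
    (1,10)@(3, 21): e=[0,12,12] → X  [on edge]
    (2,10)@(5, 21): e=[4,16,4] → X
    (3,10)@(7, 21): e=[8,20,-4] → .
    (4,10)@(9, 21): e=[12,24,-12] → .
    (1,11)@(3, 23): e=[-4,32,-4] → .
    (2,11)@(5, 23): e=[0,36,-12] → .  [on edge]
  covered (4 px):
    . . . . . . .
    . . . . . . .
    . . . . . . .
    . . . . . . .
    . . . . . . .
    . . . . . . .
    . . . . . . .
    . . . . . . .
    . . . . . . .
    . . . X X . .
    . X X . . . .
    . . . . . . .

Final: "outside"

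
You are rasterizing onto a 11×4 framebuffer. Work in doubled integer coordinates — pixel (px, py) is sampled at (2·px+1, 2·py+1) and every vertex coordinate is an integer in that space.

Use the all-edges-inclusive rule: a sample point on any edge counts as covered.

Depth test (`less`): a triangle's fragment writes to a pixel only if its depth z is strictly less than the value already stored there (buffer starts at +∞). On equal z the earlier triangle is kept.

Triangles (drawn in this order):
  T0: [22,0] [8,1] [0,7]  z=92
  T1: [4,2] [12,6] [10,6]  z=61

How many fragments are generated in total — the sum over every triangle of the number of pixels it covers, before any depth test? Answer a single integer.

T0:
  2·area = 76  (B↔C swapped to make it positive)
  edge (22, 0)→(0, 7): d=(-22,7) inclusive
  edge (0, 7)→(8, 1): d=(8,-6) inclusive
  edge (8, 1)→(22, 0): d=(14,-1) inclusive
    (4,0)@(9, 1): e=[69,6,1] → X
    (5,0)@(11, 1): e=[55,18,3] → X
    (6,0)@(13, 1): e=[41,30,5] → X
    (7,0)@(15, 1): e=[27,42,7] → X
    (8,0)@(17, 1): e=[13,54,9] → X
    (9,0)@(19, 1): e=[-1,66,11] → .
    (3,1)@(7, 3): e=[39,10,27] → X
    (6,1)@(13, 3): e=[-3,46,33] → .
    (7,1)@(15, 3): e=[-17,58,35] → .
    (8,1)@(17, 3): e=[-31,70,37] → .
    (1,2)@(3, 5): e=[23,2,51] → X
    (2,2)@(5, 5): e=[9,14,53] → X
  covered (10 px):
    . . . . X X X X X . .
    . . . X X X . . . . .
    . X X . . . . . . . .
    . . . . . . . . . . .
T1:
  2·area = 8
  edge (4, 2)→(12, 6): d=(8,4) inclusive
  edge (12, 6)→(10, 6): d=(-2,0) inclusive
  edge (10, 6)→(4, 2): d=(-6,-4) inclusive
    (4,2)@(9, 5): e=[4,2,2] → X
    (5,2)@(11, 5): e=[-4,2,10] → .
    (4,3)@(9, 7): e=[20,-2,-10] → .
  covered (1 px):
    . . . . . . . . . . .
    . . . . . . . . . . .
    . . . . X . . . . . .
    . . . . . . . . . . .

Answer: 11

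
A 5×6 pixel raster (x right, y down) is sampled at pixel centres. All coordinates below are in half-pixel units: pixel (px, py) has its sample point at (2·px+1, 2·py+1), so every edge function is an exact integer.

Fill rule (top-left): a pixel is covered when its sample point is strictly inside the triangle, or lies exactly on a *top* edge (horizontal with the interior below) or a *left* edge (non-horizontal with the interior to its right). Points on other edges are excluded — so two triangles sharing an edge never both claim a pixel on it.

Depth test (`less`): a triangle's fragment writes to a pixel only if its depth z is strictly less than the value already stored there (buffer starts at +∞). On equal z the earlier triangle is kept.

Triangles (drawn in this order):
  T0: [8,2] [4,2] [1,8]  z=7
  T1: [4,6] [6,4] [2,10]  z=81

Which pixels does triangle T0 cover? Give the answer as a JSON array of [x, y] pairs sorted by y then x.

T0:
  2·area = 24  (B↔C swapped to make it positive)
  edge (8, 2)→(1, 8): d=(-7,6) right/bottom  bias=-1
  edge (1, 8)→(4, 2): d=(3,-6) top-left  bias=+0
  edge (4, 2)→(8, 2): d=(4,0) top-left  bias=+0
    (2,1)@(5, 3): e=[11,9,4] → █
    (3,1)@(7, 3): e=[-1,21,4] → ·
    (1,2)@(3, 5): e=[9,3,12] → █
    (2,2)@(5, 5): e=[-3,15,12] → ·
    (1,3)@(3, 7): e=[-5,9,20] → ·
  covered (2 px):
    · · · · ·
    · · █ · ·
    · █ · · ·
    · · · · ·
    · · · · ·
    · · · · ·
T1:
  2·area = 4
  edge (4, 6)→(6, 4): d=(2,-2) top-left  bias=+0
  edge (6, 4)→(2, 10): d=(-4,6) right/bottom  bias=-1
  edge (2, 10)→(4, 6): d=(2,-4) top-left  bias=+0
    (4,0)@(9, 1): e=[0,-6,10] → ·  [on edge]
    (3,1)@(7, 3): e=[0,-2,6] → ·  [on edge]
    (2,2)@(5, 5): e=[0,2,2] → █  [on edge]
    (3,2)@(7, 5): e=[4,-10,10] → ·
    (1,3)@(3, 7): e=[0,6,-2] → ·  [on edge]
    (2,3)@(5, 7): e=[4,-6,6] → ·
    (0,4)@(1, 9): e=[0,10,-6] → ·  [on edge]
  covered (1 px):
    · · · · ·
    · · · · ·
    · · █ · ·
    · · · · ·
    · · · · ·
    · · · · ·

Answer: [[2,1],[1,2]]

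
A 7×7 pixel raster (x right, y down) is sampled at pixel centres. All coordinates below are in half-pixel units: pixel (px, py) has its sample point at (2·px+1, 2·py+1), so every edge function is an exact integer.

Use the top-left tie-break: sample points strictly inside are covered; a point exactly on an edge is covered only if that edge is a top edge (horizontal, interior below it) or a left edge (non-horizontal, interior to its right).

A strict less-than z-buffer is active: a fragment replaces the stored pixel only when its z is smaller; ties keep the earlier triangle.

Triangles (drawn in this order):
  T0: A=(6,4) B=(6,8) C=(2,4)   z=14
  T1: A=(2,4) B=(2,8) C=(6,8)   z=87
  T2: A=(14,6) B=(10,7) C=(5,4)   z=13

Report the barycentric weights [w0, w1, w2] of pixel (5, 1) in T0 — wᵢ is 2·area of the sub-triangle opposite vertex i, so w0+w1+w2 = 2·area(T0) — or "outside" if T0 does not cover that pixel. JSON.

T0:
  2·area = 16
  edge (6, 4)→(6, 8): d=(0,4) right/bottom  bias=-1
  edge (6, 8)→(2, 4): d=(-4,-4) top-left  bias=+0
  edge (2, 4)→(6, 4): d=(4,0) top-left  bias=+0
    (0,1)@(1, 3): e=[20,0,-4] → .  [on edge]
    (1,2)@(3, 5): e=[12,0,4] → X  [on edge]
    (2,2)@(5, 5): e=[4,8,4] → X
    (3,2)@(7, 5): e=[-4,16,4] → .
    (1,3)@(3, 7): e=[12,-8,12] → .
    (2,3)@(5, 7): e=[4,0,12] → X  [on edge]
    (3,3)@(7, 7): e=[-4,8,12] → .
    (2,4)@(5, 9): e=[4,-8,20] → .
    (3,4)@(7, 9): e=[-4,0,20] → .  [on edge]
    (4,5)@(9, 11): e=[-12,0,28] → .  [on edge]
    (5,6)@(11, 13): e=[-20,0,36] → .  [on edge]
  covered (3 px):
    . . . . . . .
    . . . . . . .
    . X X . . . .
    . . X . . . .
    . . . . . . .
    . . . . . . .
    . . . . . . .
T1:
  2·area = 16  (B↔C swapped to make it positive)
  edge (2, 4)→(6, 8): d=(4,4) right/bottom  bias=-1
  edge (6, 8)→(2, 8): d=(-4,0) right/bottom  bias=-1
  edge (2, 8)→(2, 4): d=(0,-4) top-left  bias=+0
    (0,1)@(1, 3): e=[0,20,-4] → .  [on edge]
    (1,2)@(3, 5): e=[0,12,4] → .  [on edge]
    (1,3)@(3, 7): e=[8,4,4] → X
    (2,3)@(5, 7): e=[0,4,12] → .  [on edge]
    (1,4)@(3, 9): e=[16,-4,4] → .
    (3,4)@(7, 9): e=[0,-4,20] → .  [on edge]
    (4,5)@(9, 11): e=[0,-12,28] → .  [on edge]
    (5,6)@(11, 13): e=[0,-20,36] → .  [on edge]
  covered (1 px):
    . . . . . . .
    . . . . . . .
    . . . . . . .
    . X . . . . .
    . . . . . . .
    . . . . . . .
    . . . . . . .
T2:
  2·area = 17
  edge (14, 6)→(10, 7): d=(-4,1) right/bottom  bias=-1
  edge (10, 7)→(5, 4): d=(-5,-3) top-left  bias=+0
  edge (5, 4)→(14, 6): d=(9,2) right/bottom  bias=-1
    (3,2)@(7, 5): e=[11,1,5] → X
    (4,2)@(9, 5): e=[9,7,1] → X
    (5,2)@(11, 5): e=[7,13,-3] → .
    (3,3)@(7, 7): e=[3,-9,23] → .
    (4,3)@(9, 7): e=[1,-3,19] → .
  covered (2 px):
    . . . . . . .
    . . . . . . .
    . . . X X . .
    . . . . . . .
    . . . . . . .
    . . . . . . .
    . . . . . . .

Final: "outside"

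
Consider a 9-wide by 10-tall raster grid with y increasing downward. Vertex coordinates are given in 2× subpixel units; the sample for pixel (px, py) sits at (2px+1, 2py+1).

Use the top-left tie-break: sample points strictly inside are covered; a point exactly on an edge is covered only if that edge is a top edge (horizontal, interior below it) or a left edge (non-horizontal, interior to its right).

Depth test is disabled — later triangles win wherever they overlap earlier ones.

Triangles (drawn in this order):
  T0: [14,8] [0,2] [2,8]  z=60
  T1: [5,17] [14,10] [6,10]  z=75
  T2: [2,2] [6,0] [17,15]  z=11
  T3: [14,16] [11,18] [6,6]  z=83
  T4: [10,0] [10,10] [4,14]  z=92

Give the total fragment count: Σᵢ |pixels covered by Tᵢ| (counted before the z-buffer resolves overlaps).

T0:
  2·area = 72  (B↔C swapped to make it positive)
  edge (14, 8)→(2, 8): d=(-12,0) right/bottom  bias=-1
  edge (2, 8)→(0, 2): d=(-2,-6) top-left  bias=+0
  edge (0, 2)→(14, 8): d=(14,6) right/bottom  bias=-1
    (0,1)@(1, 3): e=[60,4,8] → #
    (1,1)@(3, 3): e=[60,16,-4] → ·
    (0,2)@(1, 5): e=[36,0,36] → #  [on edge]
    (1,2)@(3, 5): e=[36,12,24] → #
    (2,2)@(5, 5): e=[36,24,12] → #
    (3,2)@(7, 5): e=[36,36,0] → ·  [on edge]
    (0,3)@(1, 7): e=[12,-4,64] → ·
    (1,3)@(3, 7): e=[12,8,52] → #
    (3,3)@(7, 7): e=[12,32,28] → #
    (4,3)@(9, 7): e=[12,44,16] → #
    (5,3)@(11, 7): e=[12,56,4] → #
    (6,3)@(13, 7): e=[12,68,-8] → ·
    (1,5)@(3, 11): e=[-36,0,108] → ·  [on edge]
    (2,8)@(5, 17): e=[-108,0,180] → ·  [on edge]
  covered (9 px):
    · · · · · · · · ·
    # · · · · · · · ·
    # # # · · · · · ·
    · # # # # # · · ·
    · · · · · · · · ·
    · · · · · · · · ·
    · · · · · · · · ·
    · · · · · · · · ·
    · · · · · · · · ·
    · · · · · · · · ·
T1:
  2·area = 56  (B↔C swapped to make it positive)
  edge (5, 17)→(6, 10): d=(1,-7) top-left  bias=+0
  edge (6, 10)→(14, 10): d=(8,0) top-left  bias=+0
  edge (14, 10)→(5, 17): d=(-9,7) right/bottom  bias=-1
    (3,1)@(7, 3): e=[0,-56,112] → ·  [on edge]
    (3,5)@(7, 11): e=[8,8,40] → #
    (4,5)@(9, 11): e=[22,8,26] → #
    (5,5)@(11, 11): e=[36,8,12] → #
    (6,5)@(13, 11): e=[50,8,-2] → ·
    (3,6)@(7, 13): e=[10,24,22] → #
    (5,6)@(11, 13): e=[38,24,-6] → ·
    (3,7)@(7, 15): e=[12,40,4] → #
    (4,7)@(9, 15): e=[26,40,-10] → ·
    (2,8)@(5, 17): e=[0,56,0] → ·  [on edge]
    (3,8)@(7, 17): e=[14,56,-14] → ·
  covered (6 px):
    · · · · · · · · ·
    · · · · · · · · ·
    · · · · · · · · ·
    · · · · · · · · ·
    · · · · · · · · ·
    · · · # # # · · ·
    · · · # # · · · ·
    · · · # · · · · ·
    · · · · · · · · ·
    · · · · · · · · ·
T2:
  2·area = 82
  edge (2, 2)→(6, 0): d=(4,-2) top-left  bias=+0
  edge (6, 0)→(17, 15): d=(11,15) right/bottom  bias=-1
  edge (17, 15)→(2, 2): d=(-15,-13) top-left  bias=+0
    (2,0)@(5, 1): e=[2,26,54] → #
    (3,0)@(7, 1): e=[6,-4,80] → ·
    (2,1)@(5, 3): e=[10,48,24] → #
    (3,1)@(7, 3): e=[14,18,50] → #
    (4,1)@(9, 3): e=[18,-12,76] → ·
    (2,2)@(5, 5): e=[18,70,-6] → ·
    (3,2)@(7, 5): e=[22,40,20] → #
    (4,2)@(9, 5): e=[26,10,46] → #
    (5,2)@(11, 5): e=[30,-20,72] → ·
    (3,3)@(7, 7): e=[30,62,-10] → ·
    (4,3)@(9, 7): e=[34,32,16] → #
    (5,3)@(11, 7): e=[38,2,42] → #
    (8,7)@(17, 15): e=[82,0,0] → ·  [on edge]
  covered (10 px):
    · · # · · · · · ·
    · · # # · · · · ·
    · · · # # · · · ·
    · · · · # # · · ·
    · · · · · # · · ·
    · · · · · · # · ·
    · · · · · · · # ·
    · · · · · · · · ·
    · · · · · · · · ·
    · · · · · · · · ·
T3:
  2·area = 46
  edge (14, 16)→(11, 18): d=(-3,2) right/bottom  bias=-1
  edge (11, 18)→(6, 6): d=(-5,-12) top-left  bias=+0
  edge (6, 6)→(14, 16): d=(8,10) right/bottom  bias=-1
    (4,5)@(9, 11): e=[25,11,10] → #
    (5,5)@(11, 11): e=[21,35,-10] → ·
    (4,6)@(9, 13): e=[19,1,26] → #
    (5,6)@(11, 13): e=[15,25,6] → #
    (6,6)@(13, 13): e=[11,49,-14] → ·
    (4,7)@(9, 15): e=[13,-9,42] → ·
    (5,7)@(11, 15): e=[9,15,22] → #
    (6,7)@(13, 15): e=[5,39,2] → #
    (7,7)@(15, 15): e=[1,63,-18] → ·
    (5,8)@(11, 17): e=[3,5,38] → #
    (6,8)@(13, 17): e=[-1,29,18] → ·
    (5,9)@(11, 19): e=[-3,-5,54] → ·
  covered (6 px):
    · · · · · · · · ·
    · · · · · · · · ·
    · · · · · · · · ·
    · · · · · · · · ·
    · · · · · · · · ·
    · · · · # · · · ·
    · · · · # # · · ·
    · · · · · # # · ·
    · · · · · # · · ·
    · · · · · · · · ·
T4:
  2·area = 60
  edge (10, 0)→(10, 10): d=(0,10) right/bottom  bias=-1
  edge (10, 10)→(4, 14): d=(-6,4) right/bottom  bias=-1
  edge (4, 14)→(10, 0): d=(6,-14) top-left  bias=+0
    (4,1)@(9, 3): e=[10,46,4] → #
    (5,1)@(11, 3): e=[-10,38,32] → ·
    (4,2)@(9, 5): e=[10,34,16] → #
    (5,2)@(11, 5): e=[-10,26,44] → ·
    (3,3)@(7, 7): e=[30,30,0] → #  [on edge]
    (5,3)@(11, 7): e=[-10,14,56] → ·
    (3,4)@(7, 9): e=[30,18,12] → #
    (5,4)@(11, 9): e=[-10,2,68] → ·
    (3,5)@(7, 11): e=[30,6,24] → #
    (4,5)@(9, 11): e=[10,-2,52] → ·
    (2,6)@(5, 13): e=[50,2,8] → #
    (3,6)@(7, 13): e=[30,-6,36] → ·
  covered (8 px):
    · · · · · · · · ·
    · · · · # · · · ·
    · · · · # · · · ·
    · · · # # · · · ·
    · · · # # · · · ·
    · · · # · · · · ·
    · · # · · · · · ·
    · · · · · · · · ·
    · · · · · · · · ·
    · · · · · · · · ·

Final: 39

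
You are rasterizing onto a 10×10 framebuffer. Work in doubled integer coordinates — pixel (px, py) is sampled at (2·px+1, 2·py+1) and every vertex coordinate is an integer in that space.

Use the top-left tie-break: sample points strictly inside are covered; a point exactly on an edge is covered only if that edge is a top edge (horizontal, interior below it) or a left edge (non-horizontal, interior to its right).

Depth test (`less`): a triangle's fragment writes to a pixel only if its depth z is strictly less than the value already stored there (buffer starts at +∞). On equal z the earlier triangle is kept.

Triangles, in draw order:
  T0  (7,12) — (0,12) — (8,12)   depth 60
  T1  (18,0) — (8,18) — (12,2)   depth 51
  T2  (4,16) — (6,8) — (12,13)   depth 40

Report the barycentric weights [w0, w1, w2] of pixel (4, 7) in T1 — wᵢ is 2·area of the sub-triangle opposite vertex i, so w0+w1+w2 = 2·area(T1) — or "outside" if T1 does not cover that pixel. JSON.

T0:
  degenerate (2·area = 0) — covers nothing
T1:
  2·area = 88
  edge (18, 0)→(8, 18): d=(-10,18) right/bottom  bias=-1
  edge (8, 18)→(12, 2): d=(4,-16) top-left  bias=+0
  edge (12, 2)→(18, 0): d=(6,-2) top-left  bias=+0
    (7,0)@(15, 1): e=[44,44,0] → #  [on edge]
    (8,0)@(17, 1): e=[8,76,4] → #
    (9,0)@(19, 1): e=[-28,108,8] → ·
    (4,1)@(9, 3): e=[132,-44,0] → ·  [on edge]
    (6,1)@(13, 3): e=[60,20,8] → #
    (8,1)@(17, 3): e=[-12,84,16] → ·
    (1,2)@(3, 5): e=[220,-132,0] → ·  [on edge]
    (6,2)@(13, 5): e=[40,28,20] → #
    (8,2)@(17, 5): e=[-32,92,28] → ·
    (5,3)@(11, 7): e=[56,4,28] → #
    (7,3)@(15, 7): e=[-16,68,36] → ·
    (5,4)@(11, 9): e=[36,12,40] → #
    (6,4)@(13, 9): e=[0,44,44] → ·  [on edge]
  covered (11 px):
    · · · · · · · # # ·
    · · · · · · # # · ·
    · · · · · · # # · ·
    · · · · · # # · · ·
    · · · · · # · · · ·
    · · · · · # · · · ·
    · · · · · · · · · ·
    · · · · # · · · · ·
    · · · · · · · · · ·
    · · · · · · · · · ·
T2:
  2·area = 58
  edge (4, 16)→(6, 8): d=(2,-8) top-left  bias=+0
  edge (6, 8)→(12, 13): d=(6,5) right/bottom  bias=-1
  edge (12, 13)→(4, 16): d=(-8,3) right/bottom  bias=-1
    (3,4)@(7, 9): e=[10,1,47] → #
    (4,4)@(9, 9): e=[26,-9,41] → ·
    (3,5)@(7, 11): e=[14,13,31] → #
    (4,5)@(9, 11): e=[30,3,25] → #
    (5,5)@(11, 11): e=[46,-7,19] → ·
    (2,6)@(5, 13): e=[2,35,21] → #
    (5,6)@(11, 13): e=[50,5,3] → #
    (6,6)@(13, 13): e=[66,-5,-3] → ·
    (2,7)@(5, 15): e=[6,47,5] → #
    (3,7)@(7, 15): e=[22,37,-1] → ·
    (4,7)@(9, 15): e=[38,27,-7] → ·
    (5,7)@(11, 15): e=[54,17,-13] → ·
  covered (8 px):
    · · · · · · · · · ·
    · · · · · · · · · ·
    · · · · · · · · · ·
    · · · · · · · · · ·
    · · · # · · · · · ·
    · · · # # · · · · ·
    · · # # # # · · · ·
    · · # · · · · · · ·
    · · · · · · · · · ·
    · · · · · · · · · ·

Answer: [4,72,12]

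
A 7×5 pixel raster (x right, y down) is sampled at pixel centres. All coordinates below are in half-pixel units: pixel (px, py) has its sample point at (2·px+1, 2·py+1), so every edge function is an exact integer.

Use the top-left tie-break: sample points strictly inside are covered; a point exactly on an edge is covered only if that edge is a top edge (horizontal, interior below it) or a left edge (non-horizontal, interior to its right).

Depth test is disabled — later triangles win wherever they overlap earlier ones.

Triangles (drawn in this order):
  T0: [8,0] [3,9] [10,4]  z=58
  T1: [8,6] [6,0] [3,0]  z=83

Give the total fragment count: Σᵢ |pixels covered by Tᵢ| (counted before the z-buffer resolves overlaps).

T0:
  2·area = 38  (B↔C swapped to make it positive)
  edge (8, 0)→(10, 4): d=(2,4) right/bottom  bias=-1
  edge (10, 4)→(3, 9): d=(-7,5) right/bottom  bias=-1
  edge (3, 9)→(8, 0): d=(5,-9) top-left  bias=+0
    (3,1)@(7, 3): e=[10,22,6] → X
    (4,1)@(9, 3): e=[2,12,24] → X
    (5,1)@(11, 3): e=[-6,2,42] → .
    (3,2)@(7, 5): e=[14,8,16] → X
    (4,2)@(9, 5): e=[6,-2,34] → .
    (2,3)@(5, 7): e=[26,4,8] → X
    (3,3)@(7, 7): e=[18,-6,26] → .
    (1,4)@(3, 9): e=[38,0,0] → .  [on edge]
    (2,4)@(5, 9): e=[30,-10,18] → .
  covered (4 px):
    . . . . . . .
    . . . X X . .
    . . . X . . .
    . . X . . . .
    . . . . . . .
T1:
  2·area = 18  (B↔C swapped to make it positive)
  edge (8, 6)→(3, 0): d=(-5,-6) top-left  bias=+0
  edge (3, 0)→(6, 0): d=(3,0) top-left  bias=+0
  edge (6, 0)→(8, 6): d=(2,6) right/bottom  bias=-1
    (2,0)@(5, 1): e=[7,3,8] → X
    (3,0)@(7, 1): e=[19,3,-4] → .
    (2,1)@(5, 3): e=[-3,9,12] → .
    (3,1)@(7, 3): e=[9,9,0] → .  [on edge]
    (4,4)@(9, 9): e=[-9,27,0] → .  [on edge]
  covered (1 px):
    . . X . . . .
    . . . . . . .
    . . . . . . .
    . . . . . . .
    . . . . . . .

Answer: 5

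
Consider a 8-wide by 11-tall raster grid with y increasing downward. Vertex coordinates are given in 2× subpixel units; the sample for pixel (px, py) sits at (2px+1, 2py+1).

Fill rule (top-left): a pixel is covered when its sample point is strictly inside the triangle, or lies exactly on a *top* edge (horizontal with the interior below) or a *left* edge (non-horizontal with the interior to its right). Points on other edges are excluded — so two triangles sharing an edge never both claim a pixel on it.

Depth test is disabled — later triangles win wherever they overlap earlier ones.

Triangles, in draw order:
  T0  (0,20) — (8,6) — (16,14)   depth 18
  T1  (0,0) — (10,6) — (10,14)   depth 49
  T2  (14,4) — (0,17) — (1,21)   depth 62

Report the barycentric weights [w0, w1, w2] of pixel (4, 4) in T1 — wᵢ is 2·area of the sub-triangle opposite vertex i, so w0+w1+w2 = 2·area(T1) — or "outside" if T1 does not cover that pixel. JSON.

T0:
  2·area = 176
  edge (0, 20)→(8, 6): d=(8,-14) top-left  bias=+0
  edge (8, 6)→(16, 14): d=(8,8) right/bottom  bias=-1
  edge (16, 14)→(0, 20): d=(-16,6) right/bottom  bias=-1
    (1,0)@(3, 1): e=[-110,0,286] → ·  [on edge]
    (2,1)@(5, 3): e=[-66,0,242] → ·  [on edge]
    (3,2)@(7, 5): e=[-22,0,198] → ·  [on edge]
    (4,3)@(9, 7): e=[22,0,154] → ·  [on edge]
    (3,4)@(7, 9): e=[10,32,134] → █
    (4,4)@(9, 9): e=[38,16,122] → █
    (5,4)@(11, 9): e=[66,0,110] → ·  [on edge]
    (3,5)@(7, 11): e=[26,48,102] → █
    (5,5)@(11, 11): e=[82,16,78] → █
    (6,5)@(13, 11): e=[110,0,66] → ·  [on edge]
    (2,6)@(5, 13): e=[14,80,82] → █
    (6,6)@(13, 13): e=[126,16,34] → █
    (7,6)@(15, 13): e=[154,0,22] → ·  [on edge]
  covered (20 px):
    · · · · · · · ·
    · · · · · · · ·
    · · · · · · · ·
    · · · · · · · ·
    · · · █ █ · · ·
    · · · █ █ █ · ·
    · · █ █ █ █ █ ·
    · █ █ █ █ █ █ ·
    · █ █ █ · · · ·
    █ · · · · · · ·
    · · · · · · · ·
T1:
  2·area = 80
  edge (0, 0)→(10, 6): d=(10,6) right/bottom  bias=-1
  edge (10, 6)→(10, 14): d=(0,8) right/bottom  bias=-1
  edge (10, 14)→(0, 0): d=(-10,-14) top-left  bias=+0
    (0,0)@(1, 1): e=[4,72,4] → █
    (1,0)@(3, 1): e=[-8,56,32] → ·
    (0,1)@(1, 3): e=[24,72,-16] → ·
    (1,1)@(3, 3): e=[12,56,12] → █
    (2,1)@(5, 3): e=[0,40,40] → ·  [on edge]
    (1,2)@(3, 5): e=[32,56,-8] → ·
    (2,2)@(5, 5): e=[20,40,20] → █
    (3,2)@(7, 5): e=[8,24,48] → █
    (4,2)@(9, 5): e=[-4,8,76] → ·
    (2,3)@(5, 7): e=[40,40,0] → █  [on edge]
    (4,3)@(9, 7): e=[16,8,56] → █
    (5,3)@(11, 7): e=[4,-8,84] → ·
    (7,4)@(15, 9): e=[0,-40,120] → ·  [on edge]
    (7,10)@(15, 21): e=[120,-40,0] → ·  [on edge]
  covered (10 px):
    █ · · · · · · ·
    · █ · · · · · ·
    · · █ █ · · · ·
    · · █ █ █ · · ·
    · · · █ █ · · ·
    · · · · █ · · ·
    · · · · · · · ·
    · · · · · · · ·
    · · · · · · · ·
    · · · · · · · ·
    · · · · · · · ·
T2:
  2·area = 69  (B↔C swapped to make it positive)
  edge (14, 4)→(1, 21): d=(-13,17) right/bottom  bias=-1
  edge (1, 21)→(0, 17): d=(-1,-4) top-left  bias=+0
  edge (0, 17)→(14, 4): d=(14,-13) top-left  bias=+0
    (6,2)@(13, 5): e=[4,64,1] → █
    (7,2)@(15, 5): e=[-30,72,27] → ·
    (5,3)@(11, 7): e=[12,54,3] → █
    (6,3)@(13, 7): e=[-22,62,29] → ·
    (4,4)@(9, 9): e=[20,44,5] → █
    (5,4)@(11, 9): e=[-14,52,31] → ·
    (3,5)@(7, 11): e=[28,34,7] → █
    (4,5)@(9, 11): e=[-6,42,33] → ·
    (2,6)@(5, 13): e=[36,24,9] → █
    (4,6)@(9, 13): e=[-32,40,61] → ·
    (1,7)@(3, 15): e=[44,14,11] → █
    (3,7)@(7, 15): e=[-24,30,63] → ·
    (0,10)@(1, 21): e=[0,0,69] → ·  [on edge]
  covered (11 px):
    · · · · · · · ·
    · · · · · · · ·
    · · · · · · █ ·
    · · · · · █ · ·
    · · · · █ · · ·
    · · · █ · · · ·
    · · █ █ · · · ·
    · █ █ · · · · ·
    █ █ · · · · · ·
    █ · · · · · · ·
    · · · · · · · ·

Answer: [8,36,36]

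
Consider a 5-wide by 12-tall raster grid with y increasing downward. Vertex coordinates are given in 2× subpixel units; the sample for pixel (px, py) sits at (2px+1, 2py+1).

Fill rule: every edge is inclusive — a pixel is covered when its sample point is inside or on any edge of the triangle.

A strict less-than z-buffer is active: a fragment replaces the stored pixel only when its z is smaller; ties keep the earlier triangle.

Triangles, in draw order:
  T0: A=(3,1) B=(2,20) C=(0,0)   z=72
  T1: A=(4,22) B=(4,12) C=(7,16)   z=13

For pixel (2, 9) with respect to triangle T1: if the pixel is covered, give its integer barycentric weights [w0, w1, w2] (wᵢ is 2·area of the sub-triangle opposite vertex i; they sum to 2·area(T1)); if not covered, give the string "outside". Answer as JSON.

T0:
  2·area = 58
  edge (3, 1)→(2, 20): d=(-1,19) inclusive
  edge (2, 20)→(0, 0): d=(-2,-20) inclusive
  edge (0, 0)→(3, 1): d=(3,1) inclusive
    (0,0)@(1, 1): e=[38,18,2] → █
    (1,0)@(3, 1): e=[0,58,0] → █  [on edge]
    (2,0)@(5, 1): e=[-38,98,-2] → ·
    (0,1)@(1, 3): e=[36,14,8] → █
    (1,1)@(3, 3): e=[-2,54,6] → ·
    (4,1)@(9, 3): e=[-116,174,0] → ·  [on edge]
    (0,2)@(1, 5): e=[34,10,14] → █
    (1,2)@(3, 5): e=[-4,50,12] → ·
    (0,3)@(1, 7): e=[32,6,20] → █
    (1,3)@(3, 7): e=[-6,46,18] → ·
    (0,4)@(1, 9): e=[30,2,26] → █
    (1,4)@(3, 9): e=[-8,42,24] → ·
  covered (6 px):
    █ █ · · ·
    █ · · · ·
    █ · · · ·
    █ · · · ·
    █ · · · ·
    · · · · ·
    · · · · ·
    · · · · ·
    · · · · ·
    · · · · ·
    · · · · ·
    · · · · ·
T1:
  2·area = 30
  edge (4, 22)→(4, 12): d=(0,-10) inclusive
  edge (4, 12)→(7, 16): d=(3,4) inclusive
  edge (7, 16)→(4, 22): d=(-3,6) inclusive
    (2,7)@(5, 15): e=[10,5,15] → █
    (3,7)@(7, 15): e=[30,-3,3] → ·
    (2,8)@(5, 17): e=[10,11,9] → █
    (3,8)@(7, 17): e=[30,3,-3] → ·
    (2,9)@(5, 19): e=[10,17,3] → █
    (3,9)@(7, 19): e=[30,9,-9] → ·
    (2,10)@(5, 21): e=[10,23,-3] → ·
  covered (3 px):
    · · · · ·
    · · · · ·
    · · · · ·
    · · · · ·
    · · · · ·
    · · · · ·
    · · · · ·
    · · █ · ·
    · · █ · ·
    · · █ · ·
    · · · · ·
    · · · · ·

Result: [17,3,10]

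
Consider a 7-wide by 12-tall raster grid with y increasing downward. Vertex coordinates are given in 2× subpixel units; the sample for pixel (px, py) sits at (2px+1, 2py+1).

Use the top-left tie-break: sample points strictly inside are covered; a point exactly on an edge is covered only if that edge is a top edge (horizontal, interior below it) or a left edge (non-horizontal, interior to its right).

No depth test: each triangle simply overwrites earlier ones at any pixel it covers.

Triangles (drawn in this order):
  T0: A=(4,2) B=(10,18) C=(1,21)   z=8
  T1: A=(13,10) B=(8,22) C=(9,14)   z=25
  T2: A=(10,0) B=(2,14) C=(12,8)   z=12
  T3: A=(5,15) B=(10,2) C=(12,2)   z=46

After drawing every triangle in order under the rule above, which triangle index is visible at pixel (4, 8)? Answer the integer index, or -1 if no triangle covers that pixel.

T0:
  2·area = 162
  edge (4, 2)→(10, 18): d=(6,16) right/bottom  bias=-1
  edge (10, 18)→(1, 21): d=(-9,3) right/bottom  bias=-1
  edge (1, 21)→(4, 2): d=(3,-19) top-left  bias=+0
    (2,2)@(5, 5): e=[2,132,28] → #
    (3,2)@(7, 5): e=[-30,126,66] → ·
    (2,3)@(5, 7): e=[14,114,34] → #
    (3,3)@(7, 7): e=[-18,108,72] → ·
    (1,4)@(3, 9): e=[58,102,2] → #
    (3,4)@(7, 9): e=[-6,90,78] → ·
    (1,5)@(3, 11): e=[70,84,8] → #
    (3,5)@(7, 11): e=[6,72,84] → #
    (4,5)@(9, 11): e=[-26,66,122] → ·
    (1,6)@(3, 13): e=[82,66,14] → #
    (4,6)@(9, 13): e=[-14,48,128] → ·
    (1,7)@(3, 15): e=[94,48,20] → #
    (6,8)@(13, 17): e=[-54,0,216] → ·  [on edge]
    (3,9)@(7, 19): e=[54,0,108] → ·  [on edge]
    (0,10)@(1, 21): e=[162,0,0] → ·  [on edge]
  covered (19 px):
    · · · · · · ·
    · · · · · · ·
    · · # · · · ·
    · · # · · · ·
    · # # · · · ·
    · # # # · · ·
    · # # # · · ·
    · # # # · · ·
    · # # # # · ·
    · # # · · · ·
    · · · · · · ·
    · · · · · · ·
T1:
  2·area = 28
  edge (13, 10)→(8, 22): d=(-5,12) right/bottom  bias=-1
  edge (8, 22)→(9, 14): d=(1,-8) top-left  bias=+0
  edge (9, 14)→(13, 10): d=(4,-4) top-left  bias=+0
    (5,6)@(11, 13): e=[9,15,4] → #
    (6,6)@(13, 13): e=[-15,31,12] → ·
    (4,7)@(9, 15): e=[23,1,4] → #
    (5,7)@(11, 15): e=[-1,17,12] → ·
    (4,8)@(9, 17): e=[13,3,12] → #
    (5,8)@(11, 17): e=[-11,19,20] → ·
    (4,9)@(9, 19): e=[3,5,20] → #
    (5,9)@(11, 19): e=[-21,21,28] → ·
    (4,10)@(9, 21): e=[-7,7,28] → ·
  covered (4 px):
    · · · · · · ·
    · · · · · · ·
    · · · · · · ·
    · · · · · · ·
    · · · · · · ·
    · · · · · · ·
    · · · · · # ·
    · · · · # · ·
    · · · · # · ·
    · · · · # · ·
    · · · · · · ·
    · · · · · · ·
T2:
  2·area = 92  (B↔C swapped to make it positive)
  edge (10, 0)→(12, 8): d=(2,8) right/bottom  bias=-1
  edge (12, 8)→(2, 14): d=(-10,6) right/bottom  bias=-1
  edge (2, 14)→(10, 0): d=(8,-14) top-left  bias=+0
    (4,1)@(9, 3): e=[14,68,10] → #
    (5,1)@(11, 3): e=[-2,56,38] → ·
    (4,2)@(9, 5): e=[18,48,26] → #
    (5,2)@(11, 5): e=[2,36,54] → #
    (6,2)@(13, 5): e=[-14,24,82] → ·
    (3,3)@(7, 7): e=[38,40,14] → #
    (6,3)@(13, 7): e=[-10,4,98] → ·
    (2,4)@(5, 9): e=[58,32,2] → #
    (5,4)@(11, 9): e=[10,-4,86] → ·
    (2,5)@(5, 11): e=[62,12,18] → #
    (3,5)@(7, 11): e=[46,0,46] → ·  [on edge]
    (4,5)@(9, 11): e=[30,-12,74] → ·
  covered (11 px):
    · · · · · · ·
    · · · · # · ·
    · · · · # # ·
    · · · # # # ·
    · · # # # · ·
    · · # · · · ·
    · # · · · · ·
    · · · · · · ·
    · · · · · · ·
    · · · · · · ·
    · · · · · · ·
    · · · · · · ·
T3:
  2·area = 26
  edge (5, 15)→(10, 2): d=(5,-13) top-left  bias=+0
  edge (10, 2)→(12, 2): d=(2,0) top-left  bias=+0
  edge (12, 2)→(5, 15): d=(-7,13) right/bottom  bias=-1
    (5,1)@(11, 3): e=[18,2,6] → #
    (6,1)@(13, 3): e=[44,2,-20] → ·
    (4,2)@(9, 5): e=[2,6,18] → #
    (5,2)@(11, 5): e=[28,6,-8] → ·
    (4,3)@(9, 7): e=[12,10,4] → #
    (5,3)@(11, 7): e=[38,10,-22] → ·
    (4,4)@(9, 9): e=[22,14,-10] → ·
    (3,5)@(7, 11): e=[6,18,2] → #
    (4,5)@(9, 11): e=[32,18,-24] → ·
    (3,6)@(7, 13): e=[16,22,-12] → ·
    (2,7)@(5, 15): e=[0,26,0] → ·  [on edge]
  covered (4 px):
    · · · · · · ·
    · · · · · # ·
    · · · · # · ·
    · · · · # · ·
    · · · · · · ·
    · · · # · · ·
    · · · · · · ·
    · · · · · · ·
    · · · · · · ·
    · · · · · · ·
    · · · · · · ·
    · · · · · · ·

Z-buffer (winner per pixel, '.' = empty):
  . . . . . . .
  . . . . 2 3 .
  . . 0 . 3 2 .
  . . 0 2 3 2 .
  . 0 2 2 2 . .
  . 0 2 3 . . .
  . 2 0 0 . 1 .
  . 0 0 0 1 . .
  . 0 0 0 1 . .
  . 0 0 . 1 . .
  . . . . . . .
  . . . . . . .

Answer: 1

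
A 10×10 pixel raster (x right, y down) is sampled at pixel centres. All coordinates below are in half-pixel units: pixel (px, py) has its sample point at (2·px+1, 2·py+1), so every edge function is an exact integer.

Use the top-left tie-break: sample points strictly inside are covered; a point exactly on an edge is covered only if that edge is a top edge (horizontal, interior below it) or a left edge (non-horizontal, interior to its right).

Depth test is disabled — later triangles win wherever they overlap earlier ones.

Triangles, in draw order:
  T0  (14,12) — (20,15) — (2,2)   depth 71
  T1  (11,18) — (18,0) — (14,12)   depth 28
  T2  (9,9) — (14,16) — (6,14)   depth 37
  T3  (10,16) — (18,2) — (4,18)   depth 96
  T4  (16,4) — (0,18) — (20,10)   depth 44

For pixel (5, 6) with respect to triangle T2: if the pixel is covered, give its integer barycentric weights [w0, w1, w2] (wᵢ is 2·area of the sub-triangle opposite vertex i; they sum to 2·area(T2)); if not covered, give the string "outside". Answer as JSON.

T0:
  2·area = 24  (B↔C swapped to make it positive)
  edge (14, 12)→(2, 2): d=(-12,-10) top-left  bias=+0
  edge (2, 2)→(20, 15): d=(18,13) right/bottom  bias=-1
  edge (20, 15)→(14, 12): d=(-6,-3) top-left  bias=+0
    (5,4)@(11, 9): e=[6,9,9] → X
    (6,4)@(13, 9): e=[26,-17,15] → .
    (5,5)@(11, 11): e=[-18,45,-3] → .
    (6,5)@(13, 11): e=[2,19,3] → X
    (7,5)@(15, 11): e=[22,-7,9] → .
    (6,6)@(13, 13): e=[-22,55,-9] → .
    (8,6)@(17, 13): e=[18,3,3] → X
    (9,6)@(19, 13): e=[38,-23,9] → .
    (8,7)@(17, 15): e=[-6,39,-9] → .
  covered (3 px):
    . . . . . . . . . .
    . . . . . . . . . .
    . . . . . . . . . .
    . . . . . . . . . .
    . . . . . X . . . .
    . . . . . . X . . .
    . . . . . . . . X .
    . . . . . . . . . .
    . . . . . . . . . .
    . . . . . . . . . .
T1:
  2·area = 12
  edge (11, 18)→(18, 0): d=(7,-18) top-left  bias=+0
  edge (18, 0)→(14, 12): d=(-4,12) right/bottom  bias=-1
  edge (14, 12)→(11, 18): d=(-3,6) right/bottom  bias=-1
    (8,1)@(17, 3): e=[3,0,9] → .  [on edge]
    (7,4)@(15, 9): e=[9,0,3] → .  [on edge]
    (6,6)@(13, 13): e=[1,8,3] → X
    (7,6)@(15, 13): e=[37,-16,-9] → .
    (6,7)@(13, 15): e=[15,0,-3] → .  [on edge]
  covered (1 px):
    . . . . . . . . . .
    . . . . . . . . . .
    . . . . . . . . . .
    . . . . . . . . . .
    . . . . . . . . . .
    . . . . . . . . . .
    . . . . . . X . . .
    . . . . . . . . . .
    . . . . . . . . . .
    . . . . . . . . . .
T2:
  2·area = 46
  edge (9, 9)→(14, 16): d=(5,7) right/bottom  bias=-1
  edge (14, 16)→(6, 14): d=(-8,-2) top-left  bias=+0
  edge (6, 14)→(9, 9): d=(3,-5) top-left  bias=+0
    (4,4)@(9, 9): e=[0,46,0] → .  [on edge]
    (4,5)@(9, 11): e=[10,30,6] → X
    (5,5)@(11, 11): e=[-4,34,16] → .
    (3,6)@(7, 13): e=[34,10,2] → X
    (5,6)@(11, 13): e=[6,18,22] → X
    (6,6)@(13, 13): e=[-8,22,32] → .
    (3,7)@(7, 15): e=[44,-6,8] → .
    (4,7)@(9, 15): e=[30,-2,18] → .
    (5,7)@(11, 15): e=[16,2,28] → X
    (6,7)@(13, 15): e=[2,6,38] → X
    (7,7)@(15, 15): e=[-12,10,48] → .
    (5,8)@(11, 17): e=[26,-14,34] → .
    (1,9)@(3, 19): e=[92,-46,0] → .  [on edge]
  covered (6 px):
    . . . . . . . . . .
    . . . . . . . . . .
    . . . . . . . . . .
    . . . . . . . . . .
    . . . . . . . . . .
    . . . . X . . . . .
    . . . X X X . . . .
    . . . . . X X . . .
    . . . . . . . . . .
    . . . . . . . . . .
T3:
  2·area = 68  (B↔C swapped to make it positive)
  edge (10, 16)→(4, 18): d=(-6,2) right/bottom  bias=-1
  edge (4, 18)→(18, 2): d=(14,-16) top-left  bias=+0
  edge (18, 2)→(10, 16): d=(-8,14) right/bottom  bias=-1
    (7,3)@(15, 7): e=[44,22,2] → X
    (8,3)@(17, 7): e=[40,54,-26] → .
    (6,4)@(13, 9): e=[36,18,14] → X
    (7,4)@(15, 9): e=[32,50,-14] → .
    (5,5)@(11, 11): e=[28,14,26] → X
    (6,5)@(13, 11): e=[24,46,-2] → .
    (4,6)@(9, 13): e=[20,10,38] → X
    (6,6)@(13, 13): e=[12,74,-18] → .
    (9,6)@(19, 13): e=[0,170,-102] → .  [on edge]
    (3,7)@(7, 15): e=[12,6,50] → X
    (5,7)@(11, 15): e=[4,70,-6] → .
    (6,7)@(13, 15): e=[0,102,-34] → .  [on edge]
    (3,8)@(7, 17): e=[0,34,34] → .  [on edge]
    (0,9)@(1, 19): e=[0,-34,102] → .  [on edge]
  covered (8 px):
    . . . . . . . . . .
    . . . . . . . . . .
    . . . . . . . . . .
    . . . . . . . X . .
    . . . . . . X . . .
    . . . . . X . . . .
    . . . . X X . . . .
    . . . X X . . . . .
    . . X . . . . . . .
    . . . . . . . . . .
T4:
  2·area = 152  (B↔C swapped to make it positive)
  edge (16, 4)→(20, 10): d=(4,6) right/bottom  bias=-1
  edge (20, 10)→(0, 18): d=(-20,8) right/bottom  bias=-1
  edge (0, 18)→(16, 4): d=(16,-14) top-left  bias=+0
    (7,2)@(15, 5): e=[10,140,2] → X
    (8,2)@(17, 5): e=[-2,124,30] → .
    (6,3)@(13, 7): e=[30,116,6] → X
    (8,3)@(17, 7): e=[6,84,62] → X
    (9,3)@(19, 7): e=[-6,68,90] → .
    (5,4)@(11, 9): e=[50,92,10] → X
    (9,4)@(19, 9): e=[2,28,122] → X
    (4,5)@(9, 11): e=[70,68,14] → X
    (9,5)@(19, 11): e=[10,-12,154] → .
    (3,6)@(7, 13): e=[90,44,18] → X
    (6,6)@(13, 13): e=[54,-4,102] → .
    (7,6)@(15, 13): e=[42,-20,130] → .
  covered (19 px):
    . . . . . . . . . .
    . . . . . . . . . .
    . . . . . . . X . .
    . . . . . . X X X .
    . . . . . X X X X X
    . . . . X X X X X .
    . . . X X X . . . .
    . . X X . . . . . .
    . . . . . . . . . .
    . . . . . . . . . .

Answer: [18,22,6]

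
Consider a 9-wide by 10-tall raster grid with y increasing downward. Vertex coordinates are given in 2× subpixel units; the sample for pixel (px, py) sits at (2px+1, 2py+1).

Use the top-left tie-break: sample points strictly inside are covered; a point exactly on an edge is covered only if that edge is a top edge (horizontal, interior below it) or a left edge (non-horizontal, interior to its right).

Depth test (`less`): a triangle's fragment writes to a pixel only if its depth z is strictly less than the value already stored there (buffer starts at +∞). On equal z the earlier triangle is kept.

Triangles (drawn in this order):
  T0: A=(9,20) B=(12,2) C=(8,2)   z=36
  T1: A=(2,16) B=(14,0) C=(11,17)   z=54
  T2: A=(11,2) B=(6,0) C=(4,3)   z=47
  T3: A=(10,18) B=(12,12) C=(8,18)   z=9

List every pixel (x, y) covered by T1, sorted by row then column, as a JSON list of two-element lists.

T0:
  2·area = 72  (B↔C swapped to make it positive)
  edge (9, 20)→(8, 2): d=(-1,-18) top-left  bias=+0
  edge (8, 2)→(12, 2): d=(4,0) top-left  bias=+0
  edge (12, 2)→(9, 20): d=(-3,18) right/bottom  bias=-1
    (4,1)@(9, 3): e=[17,4,51] → #
    (5,1)@(11, 3): e=[53,4,15] → #
    (6,1)@(13, 3): e=[89,4,-21] → ·
    (4,2)@(9, 5): e=[15,12,45] → #
    (6,2)@(13, 5): e=[87,12,-27] → ·
    (4,3)@(9, 7): e=[13,20,39] → #
    (6,3)@(13, 7): e=[85,20,-33] → ·
    (4,4)@(9, 9): e=[11,28,33] → #
    (5,4)@(11, 9): e=[47,28,-3] → ·
    (4,5)@(9, 11): e=[9,36,27] → #
    (5,5)@(11, 11): e=[45,36,-9] → ·
    (4,6)@(9, 13): e=[7,44,21] → #
  covered (12 px):
    · · · · · · · · ·
    · · · · # # · · ·
    · · · · # # · · ·
    · · · · # # · · ·
    · · · · # · · · ·
    · · · · # · · · ·
    · · · · # · · · ·
    · · · · # · · · ·
    · · · · # · · · ·
    · · · · # · · · ·
T1:
  2·area = 156
  edge (2, 16)→(14, 0): d=(12,-16) top-left  bias=+0
  edge (14, 0)→(11, 17): d=(-3,17) right/bottom  bias=-1
  edge (11, 17)→(2, 16): d=(-9,-1) top-left  bias=+0
    (6,1)@(13, 3): e=[20,8,128] → #
    (7,1)@(15, 3): e=[52,-26,130] → ·
    (5,2)@(11, 5): e=[12,36,108] → #
    (7,2)@(15, 5): e=[76,-32,112] → ·
    (4,3)@(9, 7): e=[4,64,88] → #
    (6,3)@(13, 7): e=[68,-4,92] → ·
    (4,4)@(9, 9): e=[28,58,70] → #
    (6,4)@(13, 9): e=[92,-10,74] → ·
    (3,5)@(7, 11): e=[20,86,50] → #
    (6,5)@(13, 11): e=[116,-16,56] → ·
    (2,6)@(5, 13): e=[12,114,30] → #
    (6,6)@(13, 13): e=[140,-22,38] → ·
    (5,8)@(11, 17): e=[156,0,0] → ·  [on edge]
  covered (19 px):
    · · · · · · · · ·
    · · · · · · # · ·
    · · · · · # # · ·
    · · · · # # · · ·
    · · · · # # · · ·
    · · · # # # · · ·
    · · # # # # · · ·
    · # # # # # · · ·
    · · · · · · · · ·
    · · · · · · · · ·
T2:
  2·area = 19  (B↔C swapped to make it positive)
  edge (11, 2)→(4, 3): d=(-7,1) right/bottom  bias=-1
  edge (4, 3)→(6, 0): d=(2,-3) top-left  bias=+0
  edge (6, 0)→(11, 2): d=(5,2) right/bottom  bias=-1
    (3,0)@(7, 1): e=[11,5,3] → #
    (4,0)@(9, 1): e=[9,11,-1] → ·
    (3,1)@(7, 3): e=[-3,9,13] → ·
  covered (1 px):
    · · · # · · · · ·
    · · · · · · · · ·
    · · · · · · · · ·
    · · · · · · · · ·
    · · · · · · · · ·
    · · · · · · · · ·
    · · · · · · · · ·
    · · · · · · · · ·
    · · · · · · · · ·
    · · · · · · · · ·
T3:
  2·area = 12  (B↔C swapped to make it positive)
  edge (10, 18)→(8, 18): d=(-2,0) right/bottom  bias=-1
  edge (8, 18)→(12, 12): d=(4,-6) top-left  bias=+0
  edge (12, 12)→(10, 18): d=(-2,6) right/bottom  bias=-1
    (7,1)@(15, 3): e=[30,-18,0] → ·  [on edge]
    (6,4)@(13, 9): e=[18,-6,0] → ·  [on edge]
    (5,7)@(11, 15): e=[6,6,0] → ·  [on edge]
    (4,8)@(9, 17): e=[2,2,8] → #
    (5,8)@(11, 17): e=[2,14,-4] → ·
    (4,9)@(9, 19): e=[-2,10,4] → ·
  covered (1 px):
    · · · · · · · · ·
    · · · · · · · · ·
    · · · · · · · · ·
    · · · · · · · · ·
    · · · · · · · · ·
    · · · · · · · · ·
    · · · · · · · · ·
    · · · · · · · · ·
    · · · · # · · · ·
    · · · · · · · · ·

Result: [[6,1],[5,2],[6,2],[4,3],[5,3],[4,4],[5,4],[3,5],[4,5],[5,5],[2,6],[3,6],[4,6],[5,6],[1,7],[2,7],[3,7],[4,7],[5,7]]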